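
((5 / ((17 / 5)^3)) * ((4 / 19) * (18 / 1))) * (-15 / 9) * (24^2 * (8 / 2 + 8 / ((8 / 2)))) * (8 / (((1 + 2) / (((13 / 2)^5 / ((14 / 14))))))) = -8019928800000 / 93347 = -85915228.13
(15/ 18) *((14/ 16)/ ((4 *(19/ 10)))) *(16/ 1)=175/ 114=1.54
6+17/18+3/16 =1027/144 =7.13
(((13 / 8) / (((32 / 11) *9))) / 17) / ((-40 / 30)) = -143 / 52224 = -0.00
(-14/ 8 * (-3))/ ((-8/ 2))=-21/ 16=-1.31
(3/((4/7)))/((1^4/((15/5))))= 15.75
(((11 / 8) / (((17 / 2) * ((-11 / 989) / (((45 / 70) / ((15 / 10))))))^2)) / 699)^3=25266292163562570147 / 382487788232067710925656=0.00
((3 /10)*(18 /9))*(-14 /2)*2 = -42 /5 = -8.40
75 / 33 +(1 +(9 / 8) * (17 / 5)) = 3123 / 440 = 7.10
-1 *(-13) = 13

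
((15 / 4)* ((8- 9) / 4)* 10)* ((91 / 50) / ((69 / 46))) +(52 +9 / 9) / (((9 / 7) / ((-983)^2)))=2867944933 / 72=39832568.51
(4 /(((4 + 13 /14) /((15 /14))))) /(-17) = -20 /391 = -0.05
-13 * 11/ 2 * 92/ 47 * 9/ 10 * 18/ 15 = -177606/ 1175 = -151.15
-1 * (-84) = 84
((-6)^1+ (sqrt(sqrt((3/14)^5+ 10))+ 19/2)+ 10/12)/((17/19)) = 19*14^(3/4)*5378483^(1/4)/3332+ 247/51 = 6.83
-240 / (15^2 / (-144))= 768 / 5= 153.60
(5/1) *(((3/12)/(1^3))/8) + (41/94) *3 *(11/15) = 1.12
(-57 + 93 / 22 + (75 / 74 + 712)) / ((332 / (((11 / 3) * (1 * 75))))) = 3358975 / 6142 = 546.89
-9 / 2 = -4.50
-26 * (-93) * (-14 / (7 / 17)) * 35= -2877420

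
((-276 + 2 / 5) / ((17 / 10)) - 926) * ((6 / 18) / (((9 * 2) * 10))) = -3083 / 1530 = -2.02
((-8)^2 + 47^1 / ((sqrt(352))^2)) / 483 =1075 / 8096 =0.13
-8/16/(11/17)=-17/22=-0.77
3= 3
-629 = -629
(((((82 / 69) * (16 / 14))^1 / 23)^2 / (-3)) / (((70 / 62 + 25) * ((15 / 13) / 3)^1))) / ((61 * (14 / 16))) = -693701632 / 320128316561025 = -0.00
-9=-9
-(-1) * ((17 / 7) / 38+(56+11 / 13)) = 196795 / 3458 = 56.91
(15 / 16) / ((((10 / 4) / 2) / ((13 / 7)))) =1.39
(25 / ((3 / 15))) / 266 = 125 / 266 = 0.47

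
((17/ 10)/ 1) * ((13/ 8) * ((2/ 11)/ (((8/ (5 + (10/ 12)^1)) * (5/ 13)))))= 20111/ 21120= 0.95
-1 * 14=-14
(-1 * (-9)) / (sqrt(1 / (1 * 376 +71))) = 9 * sqrt(447) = 190.28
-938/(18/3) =-156.33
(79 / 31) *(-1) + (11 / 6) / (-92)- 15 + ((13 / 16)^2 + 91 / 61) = -514946713 / 33402624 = -15.42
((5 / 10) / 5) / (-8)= -1 / 80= -0.01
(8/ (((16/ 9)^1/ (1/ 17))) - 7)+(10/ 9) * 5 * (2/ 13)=-23393/ 3978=-5.88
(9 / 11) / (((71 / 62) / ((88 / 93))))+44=3172 / 71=44.68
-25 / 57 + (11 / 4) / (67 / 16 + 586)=-647 / 1491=-0.43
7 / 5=1.40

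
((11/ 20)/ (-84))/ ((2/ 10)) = -11/ 336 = -0.03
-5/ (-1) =5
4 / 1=4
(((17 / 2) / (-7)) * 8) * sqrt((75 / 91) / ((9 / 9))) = -340 * sqrt(273) / 637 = -8.82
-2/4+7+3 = 19/2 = 9.50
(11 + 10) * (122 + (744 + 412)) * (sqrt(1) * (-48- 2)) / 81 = -49700 / 3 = -16566.67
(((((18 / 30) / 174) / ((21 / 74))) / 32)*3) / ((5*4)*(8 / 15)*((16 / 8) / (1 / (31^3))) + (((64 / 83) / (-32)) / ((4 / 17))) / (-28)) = 9213 / 5139953273740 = 0.00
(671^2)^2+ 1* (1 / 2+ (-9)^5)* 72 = 202712706589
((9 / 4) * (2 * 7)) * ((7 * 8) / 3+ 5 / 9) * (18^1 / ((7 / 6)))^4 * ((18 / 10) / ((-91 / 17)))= -1800539114112 / 156065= -11537110.27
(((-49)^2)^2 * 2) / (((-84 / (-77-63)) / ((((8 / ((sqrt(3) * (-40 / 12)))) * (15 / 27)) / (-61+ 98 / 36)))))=461184080 * sqrt(3) / 3147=253827.22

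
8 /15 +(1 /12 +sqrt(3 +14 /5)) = 3.02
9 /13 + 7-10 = -30 /13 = -2.31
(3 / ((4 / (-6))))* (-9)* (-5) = -405 / 2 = -202.50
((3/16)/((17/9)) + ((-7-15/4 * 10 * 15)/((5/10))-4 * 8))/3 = -318485/816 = -390.30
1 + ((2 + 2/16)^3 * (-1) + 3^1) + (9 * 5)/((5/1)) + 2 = 2767/512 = 5.40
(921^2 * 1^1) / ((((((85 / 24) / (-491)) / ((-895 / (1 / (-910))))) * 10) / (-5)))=814097501479080 / 17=47888088322298.82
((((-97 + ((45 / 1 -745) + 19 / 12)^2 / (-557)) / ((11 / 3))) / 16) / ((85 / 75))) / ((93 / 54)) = -3510960165 / 413302912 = -8.49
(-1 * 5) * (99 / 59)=-495 / 59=-8.39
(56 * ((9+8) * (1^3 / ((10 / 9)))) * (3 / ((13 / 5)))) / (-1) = -12852 / 13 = -988.62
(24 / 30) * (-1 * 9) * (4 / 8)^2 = -9 / 5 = -1.80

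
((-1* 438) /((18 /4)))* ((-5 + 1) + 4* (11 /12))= 292 /9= 32.44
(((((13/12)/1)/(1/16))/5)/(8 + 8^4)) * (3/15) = 13/76950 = 0.00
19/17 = 1.12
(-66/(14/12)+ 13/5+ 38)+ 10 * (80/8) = 2941/35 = 84.03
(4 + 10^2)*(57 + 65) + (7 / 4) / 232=12688.01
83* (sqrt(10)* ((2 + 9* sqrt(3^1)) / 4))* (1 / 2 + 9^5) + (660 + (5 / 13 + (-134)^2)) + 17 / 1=242234 / 13 + 9802217* sqrt(10) / 4 + 88219953* sqrt(30) / 8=68168039.19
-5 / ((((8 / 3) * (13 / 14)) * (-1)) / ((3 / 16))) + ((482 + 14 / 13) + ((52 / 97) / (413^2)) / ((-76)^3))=45647027089888269 / 94418254350784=483.46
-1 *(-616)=616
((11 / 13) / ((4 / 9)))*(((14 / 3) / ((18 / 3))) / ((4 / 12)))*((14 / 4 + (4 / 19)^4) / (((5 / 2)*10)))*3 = 632541987 / 338834600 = 1.87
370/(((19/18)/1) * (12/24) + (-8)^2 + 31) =13320/3439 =3.87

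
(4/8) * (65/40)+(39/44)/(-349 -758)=52715/64944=0.81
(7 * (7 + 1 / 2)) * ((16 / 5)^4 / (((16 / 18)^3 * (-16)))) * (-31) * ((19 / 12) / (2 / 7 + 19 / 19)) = 18701.93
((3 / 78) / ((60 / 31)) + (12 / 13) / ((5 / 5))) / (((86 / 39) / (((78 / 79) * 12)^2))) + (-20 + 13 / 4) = 232282699 / 5367260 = 43.28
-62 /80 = -31 /40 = -0.78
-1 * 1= -1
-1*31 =-31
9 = 9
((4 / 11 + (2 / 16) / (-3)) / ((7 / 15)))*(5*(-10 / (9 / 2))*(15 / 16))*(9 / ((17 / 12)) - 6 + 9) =-165625 / 2464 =-67.22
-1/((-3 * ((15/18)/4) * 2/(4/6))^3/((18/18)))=512/3375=0.15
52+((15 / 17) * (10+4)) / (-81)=51.85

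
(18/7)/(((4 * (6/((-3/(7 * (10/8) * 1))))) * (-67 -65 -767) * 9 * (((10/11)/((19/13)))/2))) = 209/14316575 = 0.00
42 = 42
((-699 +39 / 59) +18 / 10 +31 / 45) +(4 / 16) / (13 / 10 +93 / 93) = -84970897 / 122130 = -695.74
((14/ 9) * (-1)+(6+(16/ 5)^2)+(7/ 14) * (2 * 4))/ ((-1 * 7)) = -4204/ 1575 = -2.67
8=8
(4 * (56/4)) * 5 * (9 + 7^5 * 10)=47062120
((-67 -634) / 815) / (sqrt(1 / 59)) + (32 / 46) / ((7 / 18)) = -4.82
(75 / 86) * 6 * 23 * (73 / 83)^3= 2013162975 / 24586841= 81.88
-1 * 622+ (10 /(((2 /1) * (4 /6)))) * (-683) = -5744.50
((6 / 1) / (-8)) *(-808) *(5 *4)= 12120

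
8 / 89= 0.09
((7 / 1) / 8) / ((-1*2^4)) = -7 / 128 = -0.05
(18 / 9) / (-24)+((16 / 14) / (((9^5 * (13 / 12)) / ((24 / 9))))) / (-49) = -87767521 / 1053197964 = -0.08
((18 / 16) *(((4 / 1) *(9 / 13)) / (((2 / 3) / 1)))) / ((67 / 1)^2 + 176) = 81 / 80860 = 0.00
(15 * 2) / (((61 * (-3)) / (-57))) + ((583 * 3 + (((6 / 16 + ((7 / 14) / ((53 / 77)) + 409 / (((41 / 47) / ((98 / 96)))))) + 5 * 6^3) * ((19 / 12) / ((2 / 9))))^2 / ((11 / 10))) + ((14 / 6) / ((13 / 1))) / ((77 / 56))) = 113651520830938447434391 / 1012270366728192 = 112273879.16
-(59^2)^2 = -12117361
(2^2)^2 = 16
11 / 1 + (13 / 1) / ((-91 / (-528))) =605 / 7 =86.43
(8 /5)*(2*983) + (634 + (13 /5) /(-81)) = 306145 /81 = 3779.57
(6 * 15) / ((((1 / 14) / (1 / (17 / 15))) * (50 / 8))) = 3024 / 17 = 177.88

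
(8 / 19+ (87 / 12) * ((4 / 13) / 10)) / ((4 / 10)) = 1591 / 988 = 1.61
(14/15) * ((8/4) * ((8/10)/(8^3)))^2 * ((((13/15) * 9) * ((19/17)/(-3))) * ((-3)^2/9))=-1729/65280000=-0.00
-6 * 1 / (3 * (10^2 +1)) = -2 / 101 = -0.02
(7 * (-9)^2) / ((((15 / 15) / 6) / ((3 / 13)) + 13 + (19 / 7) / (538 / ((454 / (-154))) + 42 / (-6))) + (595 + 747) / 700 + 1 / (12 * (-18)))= 184384657800 / 5079654739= 36.30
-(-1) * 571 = 571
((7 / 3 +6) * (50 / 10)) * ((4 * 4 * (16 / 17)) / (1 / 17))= 32000 / 3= 10666.67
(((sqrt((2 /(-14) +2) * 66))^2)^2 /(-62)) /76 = -184041 /57722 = -3.19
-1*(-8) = 8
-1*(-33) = 33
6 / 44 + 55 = 1213 / 22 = 55.14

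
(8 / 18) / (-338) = -0.00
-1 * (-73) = 73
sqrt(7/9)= sqrt(7)/3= 0.88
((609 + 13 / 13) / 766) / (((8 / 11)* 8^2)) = 3355 / 196096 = 0.02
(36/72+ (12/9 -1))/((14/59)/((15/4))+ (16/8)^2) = 1475/7192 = 0.21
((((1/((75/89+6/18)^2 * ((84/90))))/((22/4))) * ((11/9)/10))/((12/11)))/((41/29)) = 2526799/226376416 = 0.01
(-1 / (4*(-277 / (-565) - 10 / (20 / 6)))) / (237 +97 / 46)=12995 / 31193164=0.00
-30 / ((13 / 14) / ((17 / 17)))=-420 / 13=-32.31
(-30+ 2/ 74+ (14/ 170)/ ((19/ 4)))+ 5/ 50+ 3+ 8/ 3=-8672471/ 358530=-24.19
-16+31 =15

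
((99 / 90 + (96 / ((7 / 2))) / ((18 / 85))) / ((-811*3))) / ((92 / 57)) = -0.03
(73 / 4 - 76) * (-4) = 231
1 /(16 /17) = 17 /16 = 1.06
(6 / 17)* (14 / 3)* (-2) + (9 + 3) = 148 / 17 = 8.71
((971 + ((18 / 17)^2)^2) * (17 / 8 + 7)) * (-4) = -5927882291 / 167042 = -35487.38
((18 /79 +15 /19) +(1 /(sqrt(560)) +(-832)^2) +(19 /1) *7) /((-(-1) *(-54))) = -519614692 /40527 - sqrt(35) /7560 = -12821.45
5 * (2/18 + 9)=410/9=45.56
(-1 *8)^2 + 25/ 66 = 4249/ 66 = 64.38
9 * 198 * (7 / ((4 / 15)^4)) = 315748125 / 128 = 2466782.23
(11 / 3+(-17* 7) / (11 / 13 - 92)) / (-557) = -1964 / 220015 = -0.01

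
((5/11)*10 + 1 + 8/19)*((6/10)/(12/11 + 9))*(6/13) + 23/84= 1679473/3838380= 0.44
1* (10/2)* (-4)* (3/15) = -4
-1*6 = -6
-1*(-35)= 35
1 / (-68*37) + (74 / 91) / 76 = 44817 / 4350164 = 0.01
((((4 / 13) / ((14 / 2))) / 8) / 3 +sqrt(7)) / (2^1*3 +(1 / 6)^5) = 1296 / 4245787 +7776*sqrt(7) / 46657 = 0.44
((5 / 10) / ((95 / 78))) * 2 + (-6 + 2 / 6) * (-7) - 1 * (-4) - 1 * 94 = -14111 / 285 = -49.51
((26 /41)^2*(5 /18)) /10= 0.01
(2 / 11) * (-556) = -101.09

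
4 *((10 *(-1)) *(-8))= 320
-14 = -14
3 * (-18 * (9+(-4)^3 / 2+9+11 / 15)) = 3582 / 5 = 716.40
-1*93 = -93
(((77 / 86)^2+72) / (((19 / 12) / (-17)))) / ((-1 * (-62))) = -1445289 / 114638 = -12.61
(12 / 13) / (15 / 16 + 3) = 64 / 273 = 0.23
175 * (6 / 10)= 105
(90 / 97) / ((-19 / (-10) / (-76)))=-3600 / 97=-37.11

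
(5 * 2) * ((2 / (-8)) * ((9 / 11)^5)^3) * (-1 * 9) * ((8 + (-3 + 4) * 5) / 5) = 24089262455073933 / 8354496338831302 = 2.88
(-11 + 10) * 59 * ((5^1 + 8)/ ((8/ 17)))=-13039/ 8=-1629.88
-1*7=-7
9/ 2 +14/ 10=59/ 10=5.90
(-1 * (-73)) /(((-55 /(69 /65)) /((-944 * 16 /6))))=12679808 /3575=3546.80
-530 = -530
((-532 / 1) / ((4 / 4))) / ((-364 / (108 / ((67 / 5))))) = 10260 / 871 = 11.78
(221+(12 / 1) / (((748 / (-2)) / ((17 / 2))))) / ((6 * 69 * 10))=607 / 11385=0.05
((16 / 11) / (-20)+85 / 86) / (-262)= -4331 / 1239260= -0.00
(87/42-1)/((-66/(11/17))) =-0.01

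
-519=-519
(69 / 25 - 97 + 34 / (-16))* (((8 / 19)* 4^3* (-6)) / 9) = 2466944 / 1425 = 1731.19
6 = 6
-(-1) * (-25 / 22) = -25 / 22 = -1.14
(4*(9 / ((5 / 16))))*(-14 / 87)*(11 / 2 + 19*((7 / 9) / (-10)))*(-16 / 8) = 324352 / 2175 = 149.13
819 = 819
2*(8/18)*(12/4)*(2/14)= 8/21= 0.38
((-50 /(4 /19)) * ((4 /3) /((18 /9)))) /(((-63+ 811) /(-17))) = 475 /132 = 3.60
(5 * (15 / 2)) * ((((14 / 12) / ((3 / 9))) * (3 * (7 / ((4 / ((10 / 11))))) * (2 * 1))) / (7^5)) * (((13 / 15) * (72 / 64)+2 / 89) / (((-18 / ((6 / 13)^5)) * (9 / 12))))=-14381550 / 124679075521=-0.00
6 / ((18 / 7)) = 7 / 3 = 2.33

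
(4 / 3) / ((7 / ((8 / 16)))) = 2 / 21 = 0.10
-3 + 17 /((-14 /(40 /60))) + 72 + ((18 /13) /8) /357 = 1265897 /18564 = 68.19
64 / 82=32 / 41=0.78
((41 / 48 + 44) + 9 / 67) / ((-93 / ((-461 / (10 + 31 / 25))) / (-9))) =-1667471575 / 9338192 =-178.56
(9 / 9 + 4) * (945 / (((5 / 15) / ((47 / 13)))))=666225 / 13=51248.08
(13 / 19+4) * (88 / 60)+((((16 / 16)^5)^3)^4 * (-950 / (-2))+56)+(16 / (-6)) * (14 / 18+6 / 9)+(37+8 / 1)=1485182 / 2565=579.02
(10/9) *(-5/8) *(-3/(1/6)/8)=25/16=1.56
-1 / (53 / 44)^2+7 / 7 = 873 / 2809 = 0.31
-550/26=-21.15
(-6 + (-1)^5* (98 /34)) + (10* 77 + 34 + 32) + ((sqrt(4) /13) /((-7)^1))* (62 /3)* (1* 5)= 3828113 /4641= 824.85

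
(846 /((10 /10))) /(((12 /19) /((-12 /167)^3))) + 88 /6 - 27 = -179270099 /13972389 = -12.83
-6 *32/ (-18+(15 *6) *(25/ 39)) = -208/ 43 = -4.84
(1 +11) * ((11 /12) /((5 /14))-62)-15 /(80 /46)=-28873 /40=-721.82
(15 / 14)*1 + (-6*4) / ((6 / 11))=-601 / 14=-42.93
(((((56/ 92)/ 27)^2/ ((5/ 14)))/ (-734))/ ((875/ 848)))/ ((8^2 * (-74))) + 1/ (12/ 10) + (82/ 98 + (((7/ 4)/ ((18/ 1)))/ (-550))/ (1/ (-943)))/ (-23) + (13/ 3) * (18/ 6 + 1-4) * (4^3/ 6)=22289752226243939/ 28225377159210000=0.79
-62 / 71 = -0.87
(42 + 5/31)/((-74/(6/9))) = -1307/3441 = -0.38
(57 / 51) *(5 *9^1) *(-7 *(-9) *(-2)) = -107730 / 17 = -6337.06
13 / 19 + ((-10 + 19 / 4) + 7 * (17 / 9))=5921 / 684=8.66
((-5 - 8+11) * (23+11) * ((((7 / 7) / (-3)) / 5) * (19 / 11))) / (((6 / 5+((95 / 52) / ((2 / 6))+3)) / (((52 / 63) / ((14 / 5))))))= 8733920 / 36629901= 0.24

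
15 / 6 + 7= 19 / 2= 9.50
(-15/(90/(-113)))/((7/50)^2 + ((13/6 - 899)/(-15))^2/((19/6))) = 24153750/1447783187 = 0.02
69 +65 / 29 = 2066 / 29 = 71.24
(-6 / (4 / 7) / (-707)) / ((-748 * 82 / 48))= -9 / 774367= -0.00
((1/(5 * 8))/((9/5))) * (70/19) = 35/684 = 0.05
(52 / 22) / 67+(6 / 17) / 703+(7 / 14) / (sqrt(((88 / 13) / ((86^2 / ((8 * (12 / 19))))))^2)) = 365810872883 / 3382228608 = 108.16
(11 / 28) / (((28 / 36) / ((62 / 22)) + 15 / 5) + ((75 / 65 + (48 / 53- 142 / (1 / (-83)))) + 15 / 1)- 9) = 0.00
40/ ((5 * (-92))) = -2/ 23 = -0.09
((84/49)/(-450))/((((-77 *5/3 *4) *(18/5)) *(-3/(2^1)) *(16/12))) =-1/970200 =-0.00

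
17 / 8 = 2.12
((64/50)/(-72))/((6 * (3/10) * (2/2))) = -4/405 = -0.01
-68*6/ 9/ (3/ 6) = -272/ 3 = -90.67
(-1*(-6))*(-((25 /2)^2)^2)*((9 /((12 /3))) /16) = -20599.37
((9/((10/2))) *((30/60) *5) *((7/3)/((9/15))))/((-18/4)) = -3.89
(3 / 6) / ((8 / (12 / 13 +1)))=25 / 208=0.12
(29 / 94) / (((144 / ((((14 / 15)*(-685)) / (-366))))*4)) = 27811 / 29725056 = 0.00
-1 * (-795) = 795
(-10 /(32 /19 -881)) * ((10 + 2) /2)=0.07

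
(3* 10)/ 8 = 15/ 4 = 3.75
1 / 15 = 0.07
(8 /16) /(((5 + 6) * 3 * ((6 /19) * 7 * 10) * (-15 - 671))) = -19 /19015920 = -0.00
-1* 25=-25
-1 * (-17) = 17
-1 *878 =-878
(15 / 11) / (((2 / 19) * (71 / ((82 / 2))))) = 11685 / 1562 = 7.48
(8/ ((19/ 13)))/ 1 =104/ 19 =5.47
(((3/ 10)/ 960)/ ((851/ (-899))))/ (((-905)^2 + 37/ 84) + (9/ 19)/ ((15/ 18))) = -0.00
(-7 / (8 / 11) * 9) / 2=-693 / 16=-43.31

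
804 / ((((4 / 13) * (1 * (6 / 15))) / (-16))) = -104520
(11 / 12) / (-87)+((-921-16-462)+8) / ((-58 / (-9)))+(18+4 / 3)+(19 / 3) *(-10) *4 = -469649 / 1044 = -449.86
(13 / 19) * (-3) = -39 / 19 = -2.05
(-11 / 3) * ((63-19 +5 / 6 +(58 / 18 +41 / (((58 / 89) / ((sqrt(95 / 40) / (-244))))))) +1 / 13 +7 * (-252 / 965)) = -115016209 / 677430 +40139 * sqrt(38) / 169824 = -168.33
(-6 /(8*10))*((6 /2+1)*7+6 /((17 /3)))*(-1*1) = 741 /340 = 2.18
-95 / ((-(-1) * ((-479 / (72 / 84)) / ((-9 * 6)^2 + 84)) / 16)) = 27360000 / 3353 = 8159.86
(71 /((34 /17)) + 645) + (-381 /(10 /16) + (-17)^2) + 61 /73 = 263337 /730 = 360.74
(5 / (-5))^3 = -1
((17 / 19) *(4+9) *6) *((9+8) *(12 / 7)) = 270504 / 133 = 2033.86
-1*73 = -73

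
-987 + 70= -917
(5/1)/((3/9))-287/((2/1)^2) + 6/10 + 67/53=-58179/1060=-54.89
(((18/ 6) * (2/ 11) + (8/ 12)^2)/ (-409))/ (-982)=49/ 19881081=0.00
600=600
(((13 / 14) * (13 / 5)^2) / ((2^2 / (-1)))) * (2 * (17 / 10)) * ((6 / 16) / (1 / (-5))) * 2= 112047 / 5600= 20.01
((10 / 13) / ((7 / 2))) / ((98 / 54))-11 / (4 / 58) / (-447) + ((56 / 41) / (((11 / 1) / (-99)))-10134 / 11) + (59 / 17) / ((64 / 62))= -929.73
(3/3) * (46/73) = 46/73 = 0.63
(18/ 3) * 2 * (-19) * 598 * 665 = -90668760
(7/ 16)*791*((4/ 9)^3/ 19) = 22148/ 13851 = 1.60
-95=-95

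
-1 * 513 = -513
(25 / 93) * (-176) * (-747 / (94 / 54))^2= -596623222800 / 68479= -8712499.06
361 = 361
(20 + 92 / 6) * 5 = 530 / 3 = 176.67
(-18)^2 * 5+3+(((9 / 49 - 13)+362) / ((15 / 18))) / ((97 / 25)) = 1730.99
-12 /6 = -2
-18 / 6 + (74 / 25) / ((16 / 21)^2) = 6717 / 3200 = 2.10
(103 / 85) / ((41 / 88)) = 9064 / 3485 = 2.60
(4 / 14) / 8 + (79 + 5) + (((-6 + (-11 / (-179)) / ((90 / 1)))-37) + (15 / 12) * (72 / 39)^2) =45.30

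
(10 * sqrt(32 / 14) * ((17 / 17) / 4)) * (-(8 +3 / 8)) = -335 * sqrt(7) / 28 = -31.65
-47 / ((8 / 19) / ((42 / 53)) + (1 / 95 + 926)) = -93765 / 1848451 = -0.05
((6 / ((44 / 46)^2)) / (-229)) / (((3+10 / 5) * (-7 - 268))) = 1587 / 76199750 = 0.00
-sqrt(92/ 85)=-2 * sqrt(1955)/ 85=-1.04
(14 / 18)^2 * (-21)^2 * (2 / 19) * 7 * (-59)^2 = 117010334 / 171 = 684270.96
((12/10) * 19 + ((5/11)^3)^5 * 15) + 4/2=517981061825900099/20886240847078255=24.80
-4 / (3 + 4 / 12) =-6 / 5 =-1.20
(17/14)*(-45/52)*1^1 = -765/728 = -1.05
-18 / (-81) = 2 / 9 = 0.22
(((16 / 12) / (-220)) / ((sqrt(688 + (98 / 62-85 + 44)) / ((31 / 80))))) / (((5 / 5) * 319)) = -31 * sqrt(69254) / 28220781600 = -0.00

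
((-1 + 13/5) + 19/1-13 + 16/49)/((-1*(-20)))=971/2450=0.40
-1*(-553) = 553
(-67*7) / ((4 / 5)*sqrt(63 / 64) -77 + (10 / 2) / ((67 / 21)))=9022890*sqrt(7) / 364858399 + 2268740600 / 364858399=6.28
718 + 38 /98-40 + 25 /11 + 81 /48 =5884569 /8624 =682.35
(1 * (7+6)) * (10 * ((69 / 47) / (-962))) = -345 / 1739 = -0.20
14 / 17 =0.82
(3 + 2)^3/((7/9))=1125/7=160.71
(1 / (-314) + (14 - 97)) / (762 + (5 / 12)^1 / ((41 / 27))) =-2137166 / 19627041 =-0.11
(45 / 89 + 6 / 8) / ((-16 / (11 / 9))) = -1639 / 17088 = -0.10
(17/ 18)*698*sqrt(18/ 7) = 5933*sqrt(14)/ 21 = 1057.11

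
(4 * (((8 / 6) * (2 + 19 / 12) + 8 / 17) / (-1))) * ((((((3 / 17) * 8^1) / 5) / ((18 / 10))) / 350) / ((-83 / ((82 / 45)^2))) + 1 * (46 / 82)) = -110815583159468 / 9409935189375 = -11.78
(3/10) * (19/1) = 57/10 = 5.70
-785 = -785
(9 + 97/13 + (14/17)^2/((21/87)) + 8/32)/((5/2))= 58673/7514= 7.81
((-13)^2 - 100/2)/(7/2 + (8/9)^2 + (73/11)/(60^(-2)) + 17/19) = 4029102/809073949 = 0.00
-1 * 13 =-13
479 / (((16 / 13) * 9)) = 6227 / 144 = 43.24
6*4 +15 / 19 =471 / 19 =24.79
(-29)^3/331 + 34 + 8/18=-116891/2979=-39.24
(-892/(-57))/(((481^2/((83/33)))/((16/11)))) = 1184576/4787090451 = 0.00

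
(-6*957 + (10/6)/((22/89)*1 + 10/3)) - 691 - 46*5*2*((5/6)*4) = -22846109/2868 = -7965.87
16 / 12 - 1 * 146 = -434 / 3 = -144.67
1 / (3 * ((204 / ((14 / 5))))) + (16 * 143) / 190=350197 / 29070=12.05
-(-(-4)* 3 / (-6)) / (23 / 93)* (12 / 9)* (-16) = -3968 / 23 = -172.52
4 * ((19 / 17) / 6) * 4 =152 / 51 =2.98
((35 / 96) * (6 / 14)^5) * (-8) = -405 / 9604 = -0.04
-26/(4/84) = -546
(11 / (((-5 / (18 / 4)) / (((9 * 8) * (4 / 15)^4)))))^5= -181327305896911437824 / 298023223876953125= -608.43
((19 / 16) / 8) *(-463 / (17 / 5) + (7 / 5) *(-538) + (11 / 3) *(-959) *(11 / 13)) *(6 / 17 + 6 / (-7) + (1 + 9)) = -5447.47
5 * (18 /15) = 6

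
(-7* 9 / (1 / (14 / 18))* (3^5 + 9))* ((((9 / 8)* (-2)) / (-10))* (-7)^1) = 194481 / 10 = 19448.10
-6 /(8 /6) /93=-3 /62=-0.05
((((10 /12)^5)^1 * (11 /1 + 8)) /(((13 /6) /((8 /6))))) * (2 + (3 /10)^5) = 3804617 /404352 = 9.41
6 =6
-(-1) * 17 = 17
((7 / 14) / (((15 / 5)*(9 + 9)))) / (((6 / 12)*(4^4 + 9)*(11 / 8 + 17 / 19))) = 76 / 2468475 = 0.00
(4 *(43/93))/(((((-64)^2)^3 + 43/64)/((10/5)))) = 22016/409018325536671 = 0.00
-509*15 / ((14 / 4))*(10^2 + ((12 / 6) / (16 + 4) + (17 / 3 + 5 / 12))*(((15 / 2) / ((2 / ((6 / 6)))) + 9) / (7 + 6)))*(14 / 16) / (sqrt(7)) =-168438789*sqrt(7) / 5824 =-76519.08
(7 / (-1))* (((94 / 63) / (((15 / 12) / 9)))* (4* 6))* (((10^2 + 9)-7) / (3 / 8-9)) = 21343.72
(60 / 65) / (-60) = -1 / 65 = -0.02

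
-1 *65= -65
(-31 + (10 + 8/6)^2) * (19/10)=16663/90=185.14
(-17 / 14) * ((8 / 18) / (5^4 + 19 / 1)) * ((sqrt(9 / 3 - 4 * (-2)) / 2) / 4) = -17 * sqrt(11) / 162288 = -0.00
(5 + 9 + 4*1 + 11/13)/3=245/39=6.28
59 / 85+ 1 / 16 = 1029 / 1360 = 0.76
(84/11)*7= 588/11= 53.45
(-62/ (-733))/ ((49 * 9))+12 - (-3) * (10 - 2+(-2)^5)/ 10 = 7758382/ 1616265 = 4.80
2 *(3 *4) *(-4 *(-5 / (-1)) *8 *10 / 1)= -38400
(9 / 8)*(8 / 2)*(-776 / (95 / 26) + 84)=-54882 / 95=-577.71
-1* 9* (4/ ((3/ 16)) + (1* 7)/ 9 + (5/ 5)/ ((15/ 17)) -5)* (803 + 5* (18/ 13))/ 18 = -8644309/ 1170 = -7388.30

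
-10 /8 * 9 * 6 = -135 /2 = -67.50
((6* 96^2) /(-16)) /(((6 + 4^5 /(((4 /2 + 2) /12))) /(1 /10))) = -32 /285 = -0.11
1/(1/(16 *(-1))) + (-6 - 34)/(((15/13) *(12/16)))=-560/9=-62.22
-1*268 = -268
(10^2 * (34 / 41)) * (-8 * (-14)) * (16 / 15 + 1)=2360960 / 123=19194.80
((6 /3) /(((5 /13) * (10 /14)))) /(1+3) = 91 /50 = 1.82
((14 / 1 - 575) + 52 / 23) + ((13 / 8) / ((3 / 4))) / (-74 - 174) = -19122587 / 34224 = -558.75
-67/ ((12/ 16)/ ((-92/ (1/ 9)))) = 73968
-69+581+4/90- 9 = 503.04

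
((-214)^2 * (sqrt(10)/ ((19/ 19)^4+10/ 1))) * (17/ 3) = 778532 * sqrt(10)/ 33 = 74604.07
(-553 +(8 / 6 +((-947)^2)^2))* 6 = 4825598291576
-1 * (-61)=61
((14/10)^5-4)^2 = 18550249/9765625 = 1.90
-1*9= -9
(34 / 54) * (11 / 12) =187 / 324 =0.58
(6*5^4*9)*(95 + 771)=29227500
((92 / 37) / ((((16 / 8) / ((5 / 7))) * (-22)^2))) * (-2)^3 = -460 / 31339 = -0.01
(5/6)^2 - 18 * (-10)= 6505/36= 180.69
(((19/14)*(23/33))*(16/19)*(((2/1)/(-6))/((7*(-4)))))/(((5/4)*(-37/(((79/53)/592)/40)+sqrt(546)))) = -67500067328/5230218851439015357 - 574172*sqrt(546)/26151094257195076785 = -0.00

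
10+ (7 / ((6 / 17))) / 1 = 179 / 6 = 29.83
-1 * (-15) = 15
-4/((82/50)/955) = -95500/41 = -2329.27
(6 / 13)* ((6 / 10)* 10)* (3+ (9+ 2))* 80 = 40320 / 13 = 3101.54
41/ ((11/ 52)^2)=110864/ 121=916.23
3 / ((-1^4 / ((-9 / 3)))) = 9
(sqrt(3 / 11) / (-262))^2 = 0.00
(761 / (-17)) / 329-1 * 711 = -3977384 / 5593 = -711.14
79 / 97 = 0.81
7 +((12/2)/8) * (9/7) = 223/28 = 7.96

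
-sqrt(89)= -9.43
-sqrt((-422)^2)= -422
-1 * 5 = -5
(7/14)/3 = 1/6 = 0.17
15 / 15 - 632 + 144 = -487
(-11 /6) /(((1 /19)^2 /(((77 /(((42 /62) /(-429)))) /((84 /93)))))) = 6002774063 /168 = 35730797.99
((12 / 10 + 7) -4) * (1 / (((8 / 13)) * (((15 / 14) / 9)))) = 5733 / 100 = 57.33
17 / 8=2.12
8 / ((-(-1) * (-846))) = -4 / 423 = -0.01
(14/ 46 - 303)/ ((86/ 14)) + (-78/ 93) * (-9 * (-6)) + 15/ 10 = -5706643/ 61318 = -93.07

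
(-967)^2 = 935089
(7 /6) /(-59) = -7 /354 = -0.02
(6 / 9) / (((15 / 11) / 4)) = 88 / 45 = 1.96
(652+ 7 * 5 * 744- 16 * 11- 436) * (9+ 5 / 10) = 247760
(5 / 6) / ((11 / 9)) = 15 / 22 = 0.68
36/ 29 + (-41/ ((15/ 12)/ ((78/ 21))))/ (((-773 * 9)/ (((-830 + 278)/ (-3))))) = 31518524/ 7061355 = 4.46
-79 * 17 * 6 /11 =-8058 /11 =-732.55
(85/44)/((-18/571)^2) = 27713485/14256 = 1943.99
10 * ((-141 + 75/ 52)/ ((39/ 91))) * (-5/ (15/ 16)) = 677320/ 39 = 17367.18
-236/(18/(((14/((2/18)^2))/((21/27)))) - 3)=9558/121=78.99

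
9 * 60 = 540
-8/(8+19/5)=-40/59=-0.68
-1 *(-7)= 7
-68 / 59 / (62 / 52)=-1768 / 1829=-0.97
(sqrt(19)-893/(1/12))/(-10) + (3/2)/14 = 150039/140-sqrt(19)/10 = 1071.27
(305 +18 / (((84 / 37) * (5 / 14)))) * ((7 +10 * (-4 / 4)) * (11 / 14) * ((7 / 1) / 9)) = -8998 / 15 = -599.87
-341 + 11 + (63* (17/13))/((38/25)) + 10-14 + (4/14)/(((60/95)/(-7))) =-209678/741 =-282.97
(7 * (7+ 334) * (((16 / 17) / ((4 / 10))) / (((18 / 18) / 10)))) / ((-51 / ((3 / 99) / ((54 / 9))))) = -43400 / 7803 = -5.56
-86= -86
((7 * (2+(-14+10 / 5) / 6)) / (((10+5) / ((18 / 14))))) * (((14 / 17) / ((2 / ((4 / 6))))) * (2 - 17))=0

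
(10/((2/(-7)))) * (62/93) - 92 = -346/3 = -115.33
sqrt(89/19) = sqrt(1691)/19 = 2.16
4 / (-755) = -4 / 755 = -0.01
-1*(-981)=981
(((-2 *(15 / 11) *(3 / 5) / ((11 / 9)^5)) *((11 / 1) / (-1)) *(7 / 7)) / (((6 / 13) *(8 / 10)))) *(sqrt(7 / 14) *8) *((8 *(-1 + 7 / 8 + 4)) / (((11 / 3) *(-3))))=-356951205 *sqrt(2) / 1771561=-284.95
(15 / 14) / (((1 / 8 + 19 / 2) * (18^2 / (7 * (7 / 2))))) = 5 / 594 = 0.01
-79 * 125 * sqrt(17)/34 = -9875 * sqrt(17)/34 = -1197.52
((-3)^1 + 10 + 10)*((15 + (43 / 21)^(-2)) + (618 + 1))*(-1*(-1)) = 19936019 / 1849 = 10782.05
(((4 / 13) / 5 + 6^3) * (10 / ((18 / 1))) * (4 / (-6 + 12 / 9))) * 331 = -9297128 / 273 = -34055.41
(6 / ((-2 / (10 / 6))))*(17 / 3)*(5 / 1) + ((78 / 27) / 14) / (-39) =-26776 / 189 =-141.67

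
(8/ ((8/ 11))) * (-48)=-528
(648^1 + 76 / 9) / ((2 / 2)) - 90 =5098 / 9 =566.44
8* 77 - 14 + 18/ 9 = 604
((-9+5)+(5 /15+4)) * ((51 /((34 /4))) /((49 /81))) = 162 /49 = 3.31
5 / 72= 0.07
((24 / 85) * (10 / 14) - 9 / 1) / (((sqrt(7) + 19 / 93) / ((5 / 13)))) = 9250245 / 93101554 - 45277515 * sqrt(7) / 93101554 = -1.19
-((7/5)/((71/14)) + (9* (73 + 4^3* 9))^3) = -70744058604053/355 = -199279038321.28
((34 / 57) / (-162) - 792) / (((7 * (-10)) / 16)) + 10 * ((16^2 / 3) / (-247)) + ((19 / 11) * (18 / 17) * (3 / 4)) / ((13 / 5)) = 178.10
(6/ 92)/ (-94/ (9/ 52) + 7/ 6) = -27/ 224365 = -0.00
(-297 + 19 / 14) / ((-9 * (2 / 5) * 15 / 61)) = 333.97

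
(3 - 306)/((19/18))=-5454/19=-287.05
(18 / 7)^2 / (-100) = -81 / 1225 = -0.07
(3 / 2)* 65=195 / 2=97.50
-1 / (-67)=1 / 67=0.01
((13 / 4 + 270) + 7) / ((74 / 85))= 95285 / 296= 321.91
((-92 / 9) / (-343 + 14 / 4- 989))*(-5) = -920 / 23913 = -0.04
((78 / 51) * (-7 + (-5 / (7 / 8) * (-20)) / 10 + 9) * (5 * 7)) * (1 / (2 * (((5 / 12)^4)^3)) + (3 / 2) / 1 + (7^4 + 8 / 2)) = 12331384415737582 / 830078125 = 14855691.34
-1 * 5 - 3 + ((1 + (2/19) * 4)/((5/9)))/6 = -1439/190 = -7.57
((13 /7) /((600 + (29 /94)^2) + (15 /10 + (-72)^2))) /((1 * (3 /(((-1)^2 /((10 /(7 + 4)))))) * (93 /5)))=631774 /99840326607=0.00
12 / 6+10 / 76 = 81 / 38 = 2.13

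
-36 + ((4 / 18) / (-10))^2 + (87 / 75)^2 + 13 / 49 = -85305221 / 2480625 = -34.39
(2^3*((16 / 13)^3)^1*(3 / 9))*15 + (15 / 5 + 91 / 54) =79.26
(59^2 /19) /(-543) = -3481 /10317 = -0.34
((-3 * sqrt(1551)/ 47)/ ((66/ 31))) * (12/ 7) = -186 * sqrt(1551)/ 3619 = -2.02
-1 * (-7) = 7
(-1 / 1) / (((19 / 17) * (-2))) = 17 / 38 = 0.45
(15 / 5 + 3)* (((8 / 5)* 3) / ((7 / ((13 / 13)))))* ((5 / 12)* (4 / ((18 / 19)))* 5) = 760 / 21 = 36.19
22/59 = 0.37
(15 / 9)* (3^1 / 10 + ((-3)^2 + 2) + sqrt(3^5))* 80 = 4520 / 3 + 1200* sqrt(3) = 3585.13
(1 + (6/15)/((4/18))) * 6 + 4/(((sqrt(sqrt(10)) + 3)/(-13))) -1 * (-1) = -156 * sqrt(10)/71 -701/355 + 52 * 10^(3/4)/71 + 468 * 10^(1/4)/71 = 6.92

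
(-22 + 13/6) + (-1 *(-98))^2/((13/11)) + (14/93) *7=19604375/2418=8107.68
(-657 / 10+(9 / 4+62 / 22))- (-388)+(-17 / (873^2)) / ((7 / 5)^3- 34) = 214452467081563 / 655080360660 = 327.37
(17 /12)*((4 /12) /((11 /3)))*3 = 17 /44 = 0.39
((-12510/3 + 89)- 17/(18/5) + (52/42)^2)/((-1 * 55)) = 720451/9702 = 74.26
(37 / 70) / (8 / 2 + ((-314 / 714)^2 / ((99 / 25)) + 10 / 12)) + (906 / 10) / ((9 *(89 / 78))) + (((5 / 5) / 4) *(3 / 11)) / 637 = 1055640479854937 / 118201640617060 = 8.93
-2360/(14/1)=-1180/7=-168.57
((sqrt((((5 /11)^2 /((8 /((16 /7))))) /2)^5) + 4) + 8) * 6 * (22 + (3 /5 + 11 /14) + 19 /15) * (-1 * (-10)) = 32356250 * sqrt(7) /386683451 + 124248 /7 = 17749.94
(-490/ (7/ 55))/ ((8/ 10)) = -9625/ 2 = -4812.50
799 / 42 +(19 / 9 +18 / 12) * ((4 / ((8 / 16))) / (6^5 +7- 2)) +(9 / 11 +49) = 742464155 / 10784466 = 68.85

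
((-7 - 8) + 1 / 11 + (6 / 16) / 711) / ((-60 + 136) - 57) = -0.78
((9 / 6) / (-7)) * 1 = -3 / 14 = -0.21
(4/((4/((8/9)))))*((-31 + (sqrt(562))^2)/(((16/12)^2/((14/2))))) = 3717/2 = 1858.50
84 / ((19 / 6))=504 / 19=26.53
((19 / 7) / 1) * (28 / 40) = 19 / 10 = 1.90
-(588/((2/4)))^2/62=-691488/31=-22306.06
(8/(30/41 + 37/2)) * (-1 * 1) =-656/1577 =-0.42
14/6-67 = -194/3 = -64.67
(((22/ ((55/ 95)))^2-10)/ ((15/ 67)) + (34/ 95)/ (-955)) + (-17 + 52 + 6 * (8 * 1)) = 588641911/ 90725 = 6488.20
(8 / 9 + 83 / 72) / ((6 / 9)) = 3.06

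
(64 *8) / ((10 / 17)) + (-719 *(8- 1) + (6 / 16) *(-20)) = -41701 / 10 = -4170.10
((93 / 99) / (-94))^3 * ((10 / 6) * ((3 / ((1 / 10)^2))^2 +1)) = -13406098955 / 89546091624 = -0.15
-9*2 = -18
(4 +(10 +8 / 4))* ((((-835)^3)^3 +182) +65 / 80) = -3157172141640923495218747075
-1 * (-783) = 783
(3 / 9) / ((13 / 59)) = 1.51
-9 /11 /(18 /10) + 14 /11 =9 /11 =0.82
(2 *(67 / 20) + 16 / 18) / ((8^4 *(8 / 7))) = 4781 / 2949120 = 0.00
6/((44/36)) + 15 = 219/11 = 19.91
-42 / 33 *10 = -12.73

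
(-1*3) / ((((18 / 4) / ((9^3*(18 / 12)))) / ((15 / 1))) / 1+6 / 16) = -87480 / 10943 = -7.99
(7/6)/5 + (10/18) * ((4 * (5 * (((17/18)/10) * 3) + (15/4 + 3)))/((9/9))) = 4963/270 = 18.38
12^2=144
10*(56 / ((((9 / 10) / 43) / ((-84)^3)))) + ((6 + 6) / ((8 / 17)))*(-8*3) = -15858125412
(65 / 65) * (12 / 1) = 12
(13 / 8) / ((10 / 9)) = 117 / 80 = 1.46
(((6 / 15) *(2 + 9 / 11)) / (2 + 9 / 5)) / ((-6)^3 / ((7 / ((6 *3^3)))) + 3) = -434 / 7308939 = -0.00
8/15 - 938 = -14062/15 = -937.47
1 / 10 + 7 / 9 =79 / 90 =0.88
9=9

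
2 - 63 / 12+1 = -9 / 4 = -2.25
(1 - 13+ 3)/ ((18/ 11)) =-11/ 2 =-5.50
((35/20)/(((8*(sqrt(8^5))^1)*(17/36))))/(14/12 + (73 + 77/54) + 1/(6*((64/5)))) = 1701*sqrt(2)/71071696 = 0.00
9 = 9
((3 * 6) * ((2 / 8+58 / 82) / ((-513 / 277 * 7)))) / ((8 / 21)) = -3.49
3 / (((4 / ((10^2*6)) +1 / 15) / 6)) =2700 / 11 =245.45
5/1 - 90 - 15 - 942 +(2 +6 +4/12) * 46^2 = 49774/3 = 16591.33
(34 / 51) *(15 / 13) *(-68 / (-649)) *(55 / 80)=85 / 1534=0.06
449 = 449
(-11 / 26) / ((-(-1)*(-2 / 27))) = 297 / 52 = 5.71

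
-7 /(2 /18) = -63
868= 868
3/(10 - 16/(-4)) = 3/14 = 0.21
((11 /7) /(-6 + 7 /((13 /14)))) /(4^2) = 0.06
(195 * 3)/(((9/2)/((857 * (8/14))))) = 63662.86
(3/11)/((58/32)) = 48/319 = 0.15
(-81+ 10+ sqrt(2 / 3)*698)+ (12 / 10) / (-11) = -3911 / 55+ 698*sqrt(6) / 3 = 498.81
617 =617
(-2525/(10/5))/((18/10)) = -12625/18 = -701.39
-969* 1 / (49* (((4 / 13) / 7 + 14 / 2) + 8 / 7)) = -12597 / 5215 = -2.42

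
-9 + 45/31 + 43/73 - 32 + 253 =484374/2263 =214.04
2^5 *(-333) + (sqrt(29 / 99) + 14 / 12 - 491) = -66875 / 6 + sqrt(319) / 33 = -11145.29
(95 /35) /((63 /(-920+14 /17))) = -296894 /7497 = -39.60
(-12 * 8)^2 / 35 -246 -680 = -23194 / 35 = -662.69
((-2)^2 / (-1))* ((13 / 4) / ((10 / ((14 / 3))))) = -91 / 15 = -6.07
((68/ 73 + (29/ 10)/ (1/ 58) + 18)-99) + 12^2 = 84728/ 365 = 232.13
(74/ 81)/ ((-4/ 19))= -703/ 162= -4.34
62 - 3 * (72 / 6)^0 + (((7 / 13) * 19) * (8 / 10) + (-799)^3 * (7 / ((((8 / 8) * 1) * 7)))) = -33155351568 / 65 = -510082331.82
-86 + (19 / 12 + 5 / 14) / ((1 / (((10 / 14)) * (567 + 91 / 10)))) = 119701 / 168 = 712.51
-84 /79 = -1.06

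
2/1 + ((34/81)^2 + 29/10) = 333049/65610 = 5.08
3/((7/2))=6/7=0.86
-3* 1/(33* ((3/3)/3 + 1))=-3/44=-0.07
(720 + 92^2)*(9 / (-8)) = -10332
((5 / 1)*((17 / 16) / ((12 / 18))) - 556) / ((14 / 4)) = -156.58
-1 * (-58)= 58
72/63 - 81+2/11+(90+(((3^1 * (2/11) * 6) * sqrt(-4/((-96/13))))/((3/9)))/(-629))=795/77 - 9 * sqrt(78)/6919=10.31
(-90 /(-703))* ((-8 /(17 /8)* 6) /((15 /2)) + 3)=-18 /11951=-0.00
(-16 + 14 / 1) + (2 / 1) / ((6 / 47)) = 13.67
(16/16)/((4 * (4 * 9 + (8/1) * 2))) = 1/208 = 0.00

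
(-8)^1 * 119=-952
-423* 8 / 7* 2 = -6768 / 7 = -966.86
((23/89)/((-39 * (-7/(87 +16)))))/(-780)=-2369/18951660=-0.00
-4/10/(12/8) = -4/15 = -0.27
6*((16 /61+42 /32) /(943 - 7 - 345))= 1537 /96136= 0.02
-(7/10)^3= -343/1000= -0.34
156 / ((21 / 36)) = 1872 / 7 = 267.43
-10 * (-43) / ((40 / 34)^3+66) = 1056295 / 166129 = 6.36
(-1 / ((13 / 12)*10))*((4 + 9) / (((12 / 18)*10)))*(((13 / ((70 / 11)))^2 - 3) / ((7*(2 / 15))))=-155223 / 686000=-0.23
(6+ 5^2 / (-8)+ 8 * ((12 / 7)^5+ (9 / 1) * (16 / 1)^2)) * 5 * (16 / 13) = 1918926770 / 16807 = 114174.26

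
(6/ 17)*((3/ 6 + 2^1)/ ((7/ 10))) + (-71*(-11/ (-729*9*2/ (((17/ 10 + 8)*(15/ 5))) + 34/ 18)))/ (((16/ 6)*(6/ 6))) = 227005959/ 373194472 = 0.61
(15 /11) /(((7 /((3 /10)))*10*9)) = 1 /1540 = 0.00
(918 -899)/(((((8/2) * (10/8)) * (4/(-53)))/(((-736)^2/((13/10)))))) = -272743936/13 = -20980302.77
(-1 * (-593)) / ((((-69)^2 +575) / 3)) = 1779 / 5336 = 0.33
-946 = -946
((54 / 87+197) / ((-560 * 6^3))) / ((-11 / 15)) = 521 / 233856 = 0.00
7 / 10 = 0.70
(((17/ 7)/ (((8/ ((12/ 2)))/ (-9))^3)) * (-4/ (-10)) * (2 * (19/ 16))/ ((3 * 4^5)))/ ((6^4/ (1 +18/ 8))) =-340119/ 587202560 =-0.00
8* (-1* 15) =-120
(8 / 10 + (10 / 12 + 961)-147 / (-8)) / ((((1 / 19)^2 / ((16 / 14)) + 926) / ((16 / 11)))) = 679956496 / 441258675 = 1.54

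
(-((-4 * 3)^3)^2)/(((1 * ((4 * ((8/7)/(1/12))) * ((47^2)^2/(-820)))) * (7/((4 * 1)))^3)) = 408084480/239104369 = 1.71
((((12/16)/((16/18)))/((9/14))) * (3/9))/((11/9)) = 63/176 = 0.36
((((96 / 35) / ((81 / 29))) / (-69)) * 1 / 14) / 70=-232 / 15975225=-0.00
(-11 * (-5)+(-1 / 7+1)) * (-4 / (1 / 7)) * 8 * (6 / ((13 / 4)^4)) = -19218432 / 28561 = -672.89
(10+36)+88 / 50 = 1194 / 25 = 47.76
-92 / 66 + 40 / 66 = -26 / 33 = -0.79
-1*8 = -8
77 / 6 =12.83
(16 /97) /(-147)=-16 /14259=-0.00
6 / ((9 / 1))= 2 / 3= 0.67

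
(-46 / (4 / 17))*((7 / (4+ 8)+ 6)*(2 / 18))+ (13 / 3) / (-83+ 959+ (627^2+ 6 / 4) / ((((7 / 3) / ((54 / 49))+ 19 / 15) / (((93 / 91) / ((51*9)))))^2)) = -11585818269598167611 / 81019887293596392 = -143.00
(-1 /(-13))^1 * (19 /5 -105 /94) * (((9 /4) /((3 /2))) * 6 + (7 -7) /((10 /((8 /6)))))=873 /470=1.86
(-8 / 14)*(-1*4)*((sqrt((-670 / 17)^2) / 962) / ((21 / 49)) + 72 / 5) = 28447312 / 858585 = 33.13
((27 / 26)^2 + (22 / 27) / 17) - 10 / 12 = 0.29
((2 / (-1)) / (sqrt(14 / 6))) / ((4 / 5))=-5 * sqrt(21) / 14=-1.64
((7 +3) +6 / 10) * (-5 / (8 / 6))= -159 / 4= -39.75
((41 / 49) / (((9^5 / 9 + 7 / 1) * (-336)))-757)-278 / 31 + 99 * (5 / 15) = -2457056013815 / 3352202112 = -732.97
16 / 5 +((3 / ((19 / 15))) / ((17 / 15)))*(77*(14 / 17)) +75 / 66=82660707 / 604010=136.85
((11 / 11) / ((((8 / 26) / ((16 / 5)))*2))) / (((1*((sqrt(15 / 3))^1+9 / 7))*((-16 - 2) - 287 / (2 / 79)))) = 819 / 4655345 - 637*sqrt(5) / 4655345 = -0.00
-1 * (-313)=313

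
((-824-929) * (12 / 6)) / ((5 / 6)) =-21036 / 5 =-4207.20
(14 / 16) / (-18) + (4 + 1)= 4.95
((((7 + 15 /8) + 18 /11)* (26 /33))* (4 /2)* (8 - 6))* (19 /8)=228475 /2904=78.68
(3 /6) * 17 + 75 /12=14.75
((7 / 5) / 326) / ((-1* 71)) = -7 / 115730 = -0.00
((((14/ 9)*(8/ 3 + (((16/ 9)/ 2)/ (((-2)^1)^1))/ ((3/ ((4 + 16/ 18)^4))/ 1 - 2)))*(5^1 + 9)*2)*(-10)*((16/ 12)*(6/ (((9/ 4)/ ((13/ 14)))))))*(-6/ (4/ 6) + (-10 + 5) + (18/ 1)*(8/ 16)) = 113235216640000/ 5450375061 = 20775.67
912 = 912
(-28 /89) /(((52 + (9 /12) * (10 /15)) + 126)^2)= -16 /1620423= -0.00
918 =918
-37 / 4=-9.25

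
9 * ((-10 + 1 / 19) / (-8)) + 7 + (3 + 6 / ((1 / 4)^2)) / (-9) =1093 / 152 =7.19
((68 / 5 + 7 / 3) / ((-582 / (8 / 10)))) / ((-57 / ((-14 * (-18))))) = 13384 / 138225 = 0.10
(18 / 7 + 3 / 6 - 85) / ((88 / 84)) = -3441 / 44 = -78.20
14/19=0.74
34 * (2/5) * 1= 68/5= 13.60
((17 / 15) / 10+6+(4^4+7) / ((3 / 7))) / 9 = 30989 / 450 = 68.86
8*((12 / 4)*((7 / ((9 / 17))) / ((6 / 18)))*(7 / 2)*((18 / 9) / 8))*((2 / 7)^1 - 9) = -7259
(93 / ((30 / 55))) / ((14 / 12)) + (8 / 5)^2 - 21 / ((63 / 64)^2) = 600221 / 4725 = 127.03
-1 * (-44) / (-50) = -22 / 25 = -0.88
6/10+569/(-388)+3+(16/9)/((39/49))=2973749/680940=4.37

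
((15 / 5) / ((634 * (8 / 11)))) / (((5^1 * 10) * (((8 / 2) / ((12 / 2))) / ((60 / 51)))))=0.00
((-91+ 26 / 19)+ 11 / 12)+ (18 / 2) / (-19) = -20335 / 228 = -89.19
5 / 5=1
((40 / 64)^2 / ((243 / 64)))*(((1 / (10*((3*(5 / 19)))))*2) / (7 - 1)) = 19 / 4374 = 0.00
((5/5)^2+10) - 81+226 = 156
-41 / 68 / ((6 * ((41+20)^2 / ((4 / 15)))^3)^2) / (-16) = 656 / 4625908149159841677197646515625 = 0.00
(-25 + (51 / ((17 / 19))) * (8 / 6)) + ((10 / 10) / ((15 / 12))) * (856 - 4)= 3663 / 5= 732.60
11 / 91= 0.12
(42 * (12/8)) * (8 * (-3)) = -1512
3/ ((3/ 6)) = 6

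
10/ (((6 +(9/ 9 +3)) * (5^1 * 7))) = 1/ 35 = 0.03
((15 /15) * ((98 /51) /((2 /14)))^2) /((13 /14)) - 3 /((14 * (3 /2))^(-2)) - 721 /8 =-1218.28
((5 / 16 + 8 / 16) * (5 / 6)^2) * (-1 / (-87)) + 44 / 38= 1108639 / 952128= 1.16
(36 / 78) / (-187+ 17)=-0.00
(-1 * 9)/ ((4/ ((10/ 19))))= -45/ 38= -1.18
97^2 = 9409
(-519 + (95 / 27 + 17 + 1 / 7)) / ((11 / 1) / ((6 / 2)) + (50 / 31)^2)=-90512746 / 1138473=-79.50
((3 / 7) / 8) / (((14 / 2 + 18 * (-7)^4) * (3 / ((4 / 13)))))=1 / 7866950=0.00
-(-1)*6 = 6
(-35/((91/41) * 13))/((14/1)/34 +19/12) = -41820/68783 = -0.61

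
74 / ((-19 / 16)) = -1184 / 19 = -62.32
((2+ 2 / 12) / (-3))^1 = -13 / 18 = -0.72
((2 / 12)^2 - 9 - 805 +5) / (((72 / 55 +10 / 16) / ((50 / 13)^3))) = -400441250000 / 16826823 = -23797.79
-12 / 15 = -4 / 5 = -0.80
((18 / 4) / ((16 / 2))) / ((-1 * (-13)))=9 / 208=0.04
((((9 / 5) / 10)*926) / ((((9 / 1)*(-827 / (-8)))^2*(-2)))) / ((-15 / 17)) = 251872 / 2308260375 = 0.00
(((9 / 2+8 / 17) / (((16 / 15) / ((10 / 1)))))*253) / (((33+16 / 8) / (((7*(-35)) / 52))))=-1726725 / 1088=-1587.06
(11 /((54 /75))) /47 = 275 /846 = 0.33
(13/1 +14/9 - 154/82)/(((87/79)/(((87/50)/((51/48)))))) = 2956496/156825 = 18.85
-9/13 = -0.69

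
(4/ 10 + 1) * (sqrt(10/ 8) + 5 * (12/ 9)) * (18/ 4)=63 * sqrt(5)/ 20 + 42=49.04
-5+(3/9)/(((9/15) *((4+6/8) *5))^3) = -2777831/555579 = -5.00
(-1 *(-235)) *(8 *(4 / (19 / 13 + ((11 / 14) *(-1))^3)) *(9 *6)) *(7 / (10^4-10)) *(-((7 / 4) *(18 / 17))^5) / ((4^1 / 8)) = -7764881735375856 / 609980506199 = -12729.72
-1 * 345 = -345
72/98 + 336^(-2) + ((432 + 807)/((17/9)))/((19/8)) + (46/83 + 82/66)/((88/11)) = 9226966999571/33292917504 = 277.15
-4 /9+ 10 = 86 /9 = 9.56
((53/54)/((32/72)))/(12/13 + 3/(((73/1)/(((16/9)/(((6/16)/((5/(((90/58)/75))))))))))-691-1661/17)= -0.00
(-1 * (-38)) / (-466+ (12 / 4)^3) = -38 / 439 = -0.09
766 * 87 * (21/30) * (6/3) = 466494/5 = 93298.80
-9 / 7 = -1.29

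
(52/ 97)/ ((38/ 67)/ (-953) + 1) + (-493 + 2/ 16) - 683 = -58201460411/ 49518888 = -1175.34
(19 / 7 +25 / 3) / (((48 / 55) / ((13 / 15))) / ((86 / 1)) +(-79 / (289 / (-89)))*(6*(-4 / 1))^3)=-51534769 / 1568861511651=-0.00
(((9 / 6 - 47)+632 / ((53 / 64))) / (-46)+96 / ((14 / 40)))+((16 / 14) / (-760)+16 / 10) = 120568149 / 463220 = 260.28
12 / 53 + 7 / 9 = 479 / 477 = 1.00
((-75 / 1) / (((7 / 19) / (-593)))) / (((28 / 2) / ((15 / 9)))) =1408375 / 98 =14371.17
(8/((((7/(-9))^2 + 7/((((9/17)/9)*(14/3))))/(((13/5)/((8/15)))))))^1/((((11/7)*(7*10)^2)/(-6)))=-9477/8140825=-0.00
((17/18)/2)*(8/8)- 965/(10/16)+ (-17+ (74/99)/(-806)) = -27671295/17732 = -1560.53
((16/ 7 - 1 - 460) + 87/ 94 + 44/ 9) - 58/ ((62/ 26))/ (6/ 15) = -94307233/ 183582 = -513.71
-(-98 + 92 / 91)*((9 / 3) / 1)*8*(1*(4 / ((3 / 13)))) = 282432 / 7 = 40347.43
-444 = -444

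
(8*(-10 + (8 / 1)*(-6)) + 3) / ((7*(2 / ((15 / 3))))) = -2305 / 14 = -164.64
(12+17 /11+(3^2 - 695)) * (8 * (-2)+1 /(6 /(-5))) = 11319.65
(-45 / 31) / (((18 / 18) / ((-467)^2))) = -9814005 / 31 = -316580.81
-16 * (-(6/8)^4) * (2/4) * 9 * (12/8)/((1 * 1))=2187/64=34.17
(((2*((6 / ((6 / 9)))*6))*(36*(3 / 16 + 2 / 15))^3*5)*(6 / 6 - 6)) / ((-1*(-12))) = -110937519 / 320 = -346679.75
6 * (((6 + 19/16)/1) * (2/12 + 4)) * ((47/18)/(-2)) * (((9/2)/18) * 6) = -135125/384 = -351.89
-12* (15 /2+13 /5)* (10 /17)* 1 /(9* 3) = -404 /153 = -2.64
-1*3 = -3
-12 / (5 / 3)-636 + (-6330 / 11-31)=-68731 / 55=-1249.65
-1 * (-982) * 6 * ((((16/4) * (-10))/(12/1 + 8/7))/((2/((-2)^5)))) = 6599040/23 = 286914.78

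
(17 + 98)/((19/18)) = 2070/19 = 108.95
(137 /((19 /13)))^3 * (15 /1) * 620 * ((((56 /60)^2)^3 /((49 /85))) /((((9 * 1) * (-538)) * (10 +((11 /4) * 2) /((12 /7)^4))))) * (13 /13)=-468462103639877681152 /2746973301640875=-170537.55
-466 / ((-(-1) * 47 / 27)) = -267.70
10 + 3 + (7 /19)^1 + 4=330 /19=17.37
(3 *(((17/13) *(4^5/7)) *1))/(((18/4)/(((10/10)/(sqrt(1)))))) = 34816/273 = 127.53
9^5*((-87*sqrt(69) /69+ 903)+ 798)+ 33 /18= 602654105 /6- 1712421*sqrt(69) /23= 99823897.04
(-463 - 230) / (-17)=693 / 17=40.76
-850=-850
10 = 10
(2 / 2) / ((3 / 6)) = 2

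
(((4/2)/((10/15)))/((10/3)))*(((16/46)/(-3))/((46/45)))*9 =-486/529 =-0.92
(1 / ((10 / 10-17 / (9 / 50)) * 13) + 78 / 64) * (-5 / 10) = -426099 / 699712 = -0.61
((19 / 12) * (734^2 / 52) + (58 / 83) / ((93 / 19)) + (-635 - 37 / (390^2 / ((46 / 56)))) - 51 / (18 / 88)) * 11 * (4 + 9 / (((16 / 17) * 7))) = 1124326859112020047 / 1227283948800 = 916109.81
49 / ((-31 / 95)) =-4655 / 31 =-150.16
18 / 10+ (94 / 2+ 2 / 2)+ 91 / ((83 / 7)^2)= 1737656 / 34445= 50.45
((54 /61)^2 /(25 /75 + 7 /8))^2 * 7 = 34284321792 /11644352281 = 2.94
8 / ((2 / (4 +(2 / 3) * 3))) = 24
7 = 7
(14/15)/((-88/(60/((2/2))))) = -7/11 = -0.64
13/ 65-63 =-314/ 5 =-62.80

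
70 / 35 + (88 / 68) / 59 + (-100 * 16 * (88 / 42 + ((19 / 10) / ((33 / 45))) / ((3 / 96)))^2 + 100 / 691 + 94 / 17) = -427567533808280626 / 36983068353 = -11561169.82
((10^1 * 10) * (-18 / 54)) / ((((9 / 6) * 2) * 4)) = -25 / 9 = -2.78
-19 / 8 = -2.38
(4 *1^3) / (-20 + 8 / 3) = -3 / 13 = -0.23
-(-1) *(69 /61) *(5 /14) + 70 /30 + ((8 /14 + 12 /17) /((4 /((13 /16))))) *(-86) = -1705201 /87108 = -19.58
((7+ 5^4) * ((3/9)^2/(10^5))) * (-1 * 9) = -0.01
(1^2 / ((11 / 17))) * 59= 1003 / 11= 91.18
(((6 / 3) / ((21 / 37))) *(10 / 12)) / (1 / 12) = 740 / 21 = 35.24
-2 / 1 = -2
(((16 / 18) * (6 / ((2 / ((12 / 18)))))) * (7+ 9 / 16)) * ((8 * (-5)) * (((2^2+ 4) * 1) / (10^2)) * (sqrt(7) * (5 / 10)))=-968 * sqrt(7) / 45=-56.91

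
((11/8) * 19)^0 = 1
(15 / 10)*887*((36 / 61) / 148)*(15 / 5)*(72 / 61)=2586492 / 137677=18.79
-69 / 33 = -23 / 11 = -2.09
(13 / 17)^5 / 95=371293 / 134886415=0.00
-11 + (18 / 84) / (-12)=-617 / 56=-11.02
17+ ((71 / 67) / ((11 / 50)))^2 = 40.20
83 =83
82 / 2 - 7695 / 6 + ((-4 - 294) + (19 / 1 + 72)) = -2897 / 2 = -1448.50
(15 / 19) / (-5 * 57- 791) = -15 / 20444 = -0.00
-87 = -87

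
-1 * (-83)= 83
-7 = -7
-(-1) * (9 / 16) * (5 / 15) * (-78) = -117 / 8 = -14.62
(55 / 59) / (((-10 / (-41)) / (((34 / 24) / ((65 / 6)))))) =7667 / 15340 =0.50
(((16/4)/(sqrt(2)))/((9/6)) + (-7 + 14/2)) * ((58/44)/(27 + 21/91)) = 377 * sqrt(2)/5841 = 0.09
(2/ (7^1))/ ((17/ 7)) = 2/ 17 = 0.12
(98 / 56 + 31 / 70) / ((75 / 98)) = 2.87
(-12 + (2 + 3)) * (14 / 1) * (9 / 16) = -441 / 8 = -55.12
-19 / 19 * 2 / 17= -2 / 17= -0.12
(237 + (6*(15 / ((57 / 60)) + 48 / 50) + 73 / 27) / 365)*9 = 1110750172 / 520125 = 2135.54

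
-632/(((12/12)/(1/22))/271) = -85636/11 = -7785.09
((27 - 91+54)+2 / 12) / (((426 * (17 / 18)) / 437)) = -25783 / 2414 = -10.68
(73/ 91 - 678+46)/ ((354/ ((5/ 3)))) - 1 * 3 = -577121/ 96642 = -5.97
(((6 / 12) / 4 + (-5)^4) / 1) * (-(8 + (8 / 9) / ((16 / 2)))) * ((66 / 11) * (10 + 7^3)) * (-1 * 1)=42956923 / 4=10739230.75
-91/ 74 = -1.23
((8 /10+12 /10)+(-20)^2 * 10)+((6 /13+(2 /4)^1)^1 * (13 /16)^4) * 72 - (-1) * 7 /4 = 66091765 /16384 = 4033.92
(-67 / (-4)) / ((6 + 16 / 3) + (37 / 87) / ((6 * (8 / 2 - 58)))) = 472149 / 319427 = 1.48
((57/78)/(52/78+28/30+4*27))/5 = 19/14248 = 0.00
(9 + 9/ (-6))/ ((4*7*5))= 3/ 56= 0.05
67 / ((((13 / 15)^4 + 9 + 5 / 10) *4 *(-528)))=-1130625 / 358686944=-0.00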